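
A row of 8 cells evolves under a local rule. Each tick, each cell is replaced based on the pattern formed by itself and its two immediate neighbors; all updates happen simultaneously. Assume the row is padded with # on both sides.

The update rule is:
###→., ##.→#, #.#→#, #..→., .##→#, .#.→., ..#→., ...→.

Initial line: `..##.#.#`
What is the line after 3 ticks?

..###.##
..#.###.
...##.##

...##.##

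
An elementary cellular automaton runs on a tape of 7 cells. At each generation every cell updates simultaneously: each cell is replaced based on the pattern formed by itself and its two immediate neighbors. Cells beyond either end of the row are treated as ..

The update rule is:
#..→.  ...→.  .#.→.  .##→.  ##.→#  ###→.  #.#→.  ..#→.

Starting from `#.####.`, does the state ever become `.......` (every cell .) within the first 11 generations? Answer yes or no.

yes

.....#.
.......
all cells are . at generation 2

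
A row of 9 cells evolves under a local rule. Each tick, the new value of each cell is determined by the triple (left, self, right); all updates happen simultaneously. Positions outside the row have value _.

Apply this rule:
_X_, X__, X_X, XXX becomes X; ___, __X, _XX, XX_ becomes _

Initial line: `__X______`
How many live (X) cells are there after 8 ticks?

1

__XX_____
____X____
____XX___
______X__
______XX_
________X
________X  (fixed point — unchanged through tick 8)
count of X: 1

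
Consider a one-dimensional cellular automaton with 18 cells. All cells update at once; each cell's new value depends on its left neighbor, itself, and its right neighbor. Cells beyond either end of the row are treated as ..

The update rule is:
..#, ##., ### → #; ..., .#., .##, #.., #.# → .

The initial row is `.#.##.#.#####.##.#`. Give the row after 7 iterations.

iteration 1: #...#....####..#..
iteration 2: ...#....#.###.#...
iteration 3: ..#....#...##.....
iteration 4: .#....#...#.#.....
iteration 5: #....#...#........
iteration 6: ....#...#.........
iteration 7: ...#...#..........

...#...#..........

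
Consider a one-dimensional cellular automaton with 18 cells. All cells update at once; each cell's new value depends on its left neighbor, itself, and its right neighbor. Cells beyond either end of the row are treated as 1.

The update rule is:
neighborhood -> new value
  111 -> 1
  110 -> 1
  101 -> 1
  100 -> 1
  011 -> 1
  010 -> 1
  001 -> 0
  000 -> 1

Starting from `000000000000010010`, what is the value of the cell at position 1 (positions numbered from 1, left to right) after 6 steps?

1

111111111111011011
111111111111111111
111111111111111111  (fixed point — unchanged through step 6)
position 1 holds 1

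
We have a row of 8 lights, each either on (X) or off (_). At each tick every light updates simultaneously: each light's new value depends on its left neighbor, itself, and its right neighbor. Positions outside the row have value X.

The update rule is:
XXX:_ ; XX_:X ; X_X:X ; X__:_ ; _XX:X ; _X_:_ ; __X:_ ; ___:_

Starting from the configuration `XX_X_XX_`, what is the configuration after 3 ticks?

____X___

_XX_XXXX
XXXXX___
____X___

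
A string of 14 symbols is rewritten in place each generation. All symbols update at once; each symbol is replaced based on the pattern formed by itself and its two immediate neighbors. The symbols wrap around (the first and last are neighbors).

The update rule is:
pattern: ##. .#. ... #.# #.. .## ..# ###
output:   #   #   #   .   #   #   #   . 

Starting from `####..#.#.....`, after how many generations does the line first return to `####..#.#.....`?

2

generation 1: #..####.######
generation 2: ####..#.#.....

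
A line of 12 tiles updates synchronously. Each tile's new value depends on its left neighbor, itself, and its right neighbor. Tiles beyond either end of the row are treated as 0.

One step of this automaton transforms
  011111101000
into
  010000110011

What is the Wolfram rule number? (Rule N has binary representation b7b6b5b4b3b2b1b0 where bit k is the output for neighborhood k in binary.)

position 2: 111 → 0  (bit 7 = 0)
position 6: 110 → 1  (bit 6 = 1)
position 7: 101 → 1  (bit 5 = 1)
position 9: 100 → 0  (bit 4 = 0)
position 1: 011 → 1  (bit 3 = 1)
position 8: 010 → 0  (bit 2 = 0)
position 0: 001 → 0  (bit 1 = 0)
position 10: 000 → 1  (bit 0 = 1)
bits b7..b0 = 01101001 = 105

105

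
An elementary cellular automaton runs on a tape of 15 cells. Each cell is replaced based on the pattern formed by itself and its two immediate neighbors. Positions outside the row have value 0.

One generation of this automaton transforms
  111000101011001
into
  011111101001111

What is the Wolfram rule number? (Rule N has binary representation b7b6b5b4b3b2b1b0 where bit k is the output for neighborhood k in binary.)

215

position 1: 111 → 1  (bit 7 = 1)
position 2: 110 → 1  (bit 6 = 1)
position 7: 101 → 0  (bit 5 = 0)
position 3: 100 → 1  (bit 4 = 1)
position 0: 011 → 0  (bit 3 = 0)
position 6: 010 → 1  (bit 2 = 1)
position 5: 001 → 1  (bit 1 = 1)
position 4: 000 → 1  (bit 0 = 1)
bits b7..b0 = 11010111 = 215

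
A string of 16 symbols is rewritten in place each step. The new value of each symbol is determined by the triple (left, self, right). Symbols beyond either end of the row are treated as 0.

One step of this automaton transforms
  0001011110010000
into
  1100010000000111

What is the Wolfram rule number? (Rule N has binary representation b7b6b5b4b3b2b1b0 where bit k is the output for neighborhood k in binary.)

position 6: 111 → 0  (bit 7 = 0)
position 8: 110 → 0  (bit 6 = 0)
position 4: 101 → 0  (bit 5 = 0)
position 9: 100 → 0  (bit 4 = 0)
position 5: 011 → 1  (bit 3 = 1)
position 3: 010 → 0  (bit 2 = 0)
position 2: 001 → 0  (bit 1 = 0)
position 0: 000 → 1  (bit 0 = 1)
bits b7..b0 = 00001001 = 9

9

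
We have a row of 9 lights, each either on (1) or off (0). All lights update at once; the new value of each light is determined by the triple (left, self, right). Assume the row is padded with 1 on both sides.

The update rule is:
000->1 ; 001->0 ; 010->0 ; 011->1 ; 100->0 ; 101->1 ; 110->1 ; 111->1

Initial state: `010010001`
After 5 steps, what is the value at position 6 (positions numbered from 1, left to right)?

0

step 1: 100000101
step 2: 101110011
step 3: 111110011
step 4: 111110011  (fixed point — unchanged through step 5)
position 6 holds 0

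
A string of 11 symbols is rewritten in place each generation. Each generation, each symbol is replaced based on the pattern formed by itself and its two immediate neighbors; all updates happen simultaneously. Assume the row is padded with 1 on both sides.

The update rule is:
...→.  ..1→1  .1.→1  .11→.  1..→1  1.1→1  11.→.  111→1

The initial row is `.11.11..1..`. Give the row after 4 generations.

1..1..11111
.11111.1111
1.111.1.111
.1.1.111.11

.1.1.111.11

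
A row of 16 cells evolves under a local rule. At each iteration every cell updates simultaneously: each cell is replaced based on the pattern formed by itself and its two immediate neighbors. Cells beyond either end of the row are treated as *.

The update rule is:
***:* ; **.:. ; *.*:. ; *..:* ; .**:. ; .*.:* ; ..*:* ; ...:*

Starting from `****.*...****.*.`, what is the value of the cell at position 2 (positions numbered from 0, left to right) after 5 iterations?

***..****.**..*.
**.**.**....***.
*.......****.*..
.*******.**..***
..*****....**.**
position 2 holds *

*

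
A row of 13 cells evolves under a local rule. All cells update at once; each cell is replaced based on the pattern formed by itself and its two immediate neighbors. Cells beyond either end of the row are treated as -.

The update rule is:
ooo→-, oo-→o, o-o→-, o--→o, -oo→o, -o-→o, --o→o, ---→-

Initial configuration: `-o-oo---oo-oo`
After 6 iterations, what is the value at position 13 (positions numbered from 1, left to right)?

oo-ooo-ooo-oo
oo-o-o-o-o-oo
oo-o-o-o-o-oo  (fixed point — unchanged through iteration 6)
position 13 holds o

o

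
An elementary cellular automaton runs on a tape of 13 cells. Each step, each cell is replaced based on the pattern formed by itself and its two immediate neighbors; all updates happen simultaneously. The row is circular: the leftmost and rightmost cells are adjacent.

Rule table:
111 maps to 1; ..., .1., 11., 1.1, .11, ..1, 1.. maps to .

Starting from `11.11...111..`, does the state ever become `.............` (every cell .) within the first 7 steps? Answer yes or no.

yes

step 1: .........1...
step 2: .............
all cells are . at step 2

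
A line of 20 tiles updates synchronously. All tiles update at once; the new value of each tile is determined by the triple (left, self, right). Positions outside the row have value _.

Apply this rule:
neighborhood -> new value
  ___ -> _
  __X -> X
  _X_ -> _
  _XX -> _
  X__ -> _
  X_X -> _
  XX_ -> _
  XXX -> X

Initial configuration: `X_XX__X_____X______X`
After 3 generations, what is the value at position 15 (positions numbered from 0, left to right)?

_

_____X_____X______X_
____X_____X______X__
___X_____X______X___
position 15 holds _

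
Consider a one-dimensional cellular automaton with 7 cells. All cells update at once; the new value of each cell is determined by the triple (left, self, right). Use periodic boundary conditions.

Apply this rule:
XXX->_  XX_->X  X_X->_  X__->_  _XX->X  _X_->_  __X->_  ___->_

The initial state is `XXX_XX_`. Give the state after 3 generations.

X_X_XX_
____XX_
____XX_

____XX_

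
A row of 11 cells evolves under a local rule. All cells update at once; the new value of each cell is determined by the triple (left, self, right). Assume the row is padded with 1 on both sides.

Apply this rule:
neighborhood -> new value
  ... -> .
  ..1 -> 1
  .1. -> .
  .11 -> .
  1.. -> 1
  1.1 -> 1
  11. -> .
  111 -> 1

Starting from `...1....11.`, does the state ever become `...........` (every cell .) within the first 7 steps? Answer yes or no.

1.1.1..1..1
.1.1.11.11.
1.1.1..1..1  (repeats step 1; period 2)
step 7: 1.1.1..1..1
step 7 is 1.1.1..1..1, still not uniform .

no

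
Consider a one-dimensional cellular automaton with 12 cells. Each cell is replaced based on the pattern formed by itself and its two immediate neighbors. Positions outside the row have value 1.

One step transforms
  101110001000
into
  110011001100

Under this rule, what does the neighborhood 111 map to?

0

At position 3 the neighborhood is 111; the next row has 0 there.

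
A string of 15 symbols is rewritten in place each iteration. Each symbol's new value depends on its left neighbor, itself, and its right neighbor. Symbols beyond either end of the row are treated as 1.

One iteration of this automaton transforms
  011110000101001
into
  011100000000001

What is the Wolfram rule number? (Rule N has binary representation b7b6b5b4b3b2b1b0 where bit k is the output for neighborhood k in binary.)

136

position 2: 111 → 1  (bit 7 = 1)
position 4: 110 → 0  (bit 6 = 0)
position 0: 101 → 0  (bit 5 = 0)
position 5: 100 → 0  (bit 4 = 0)
position 1: 011 → 1  (bit 3 = 1)
position 9: 010 → 0  (bit 2 = 0)
position 8: 001 → 0  (bit 1 = 0)
position 6: 000 → 0  (bit 0 = 0)
bits b7..b0 = 10001000 = 136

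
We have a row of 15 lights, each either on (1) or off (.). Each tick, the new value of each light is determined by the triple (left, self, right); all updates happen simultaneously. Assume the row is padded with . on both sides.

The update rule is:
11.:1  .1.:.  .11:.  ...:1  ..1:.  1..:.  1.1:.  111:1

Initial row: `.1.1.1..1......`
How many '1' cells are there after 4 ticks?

..........11111
111111111..1111
.11111111...111
..1111111.1..11
count of 1: 10

10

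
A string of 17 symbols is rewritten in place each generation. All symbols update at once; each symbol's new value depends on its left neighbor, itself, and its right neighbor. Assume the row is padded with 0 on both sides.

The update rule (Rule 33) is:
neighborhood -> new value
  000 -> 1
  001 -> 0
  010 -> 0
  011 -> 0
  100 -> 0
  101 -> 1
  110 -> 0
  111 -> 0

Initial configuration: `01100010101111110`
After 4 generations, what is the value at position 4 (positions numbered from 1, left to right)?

00001001010000000
11100000100111111
00001110000000000
11100000111111111
position 4 holds 0

0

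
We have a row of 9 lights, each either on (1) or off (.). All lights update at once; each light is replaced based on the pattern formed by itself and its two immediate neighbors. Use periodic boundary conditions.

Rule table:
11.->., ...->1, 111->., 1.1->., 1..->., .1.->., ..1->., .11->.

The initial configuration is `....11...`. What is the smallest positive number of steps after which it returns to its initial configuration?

2

111....11
....11...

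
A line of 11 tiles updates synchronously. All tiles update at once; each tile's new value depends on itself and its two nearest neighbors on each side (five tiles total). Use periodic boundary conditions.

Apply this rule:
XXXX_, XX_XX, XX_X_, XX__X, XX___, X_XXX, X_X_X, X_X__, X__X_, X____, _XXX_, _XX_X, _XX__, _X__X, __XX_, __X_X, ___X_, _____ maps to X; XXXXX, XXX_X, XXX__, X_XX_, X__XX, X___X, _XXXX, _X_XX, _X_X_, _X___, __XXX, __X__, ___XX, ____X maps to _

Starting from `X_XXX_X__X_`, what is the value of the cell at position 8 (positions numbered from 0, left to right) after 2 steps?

X_XX_XXXXX_
X__XXX__X_X
position 8 holds X

X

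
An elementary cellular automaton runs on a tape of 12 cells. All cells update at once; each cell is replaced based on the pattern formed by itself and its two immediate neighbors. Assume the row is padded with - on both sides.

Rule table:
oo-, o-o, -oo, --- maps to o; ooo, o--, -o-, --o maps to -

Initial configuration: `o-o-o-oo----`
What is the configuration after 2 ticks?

tick 1: -o-o-ooo-ooo
tick 2: --o-oo-ooo-o

--o-oo-ooo-o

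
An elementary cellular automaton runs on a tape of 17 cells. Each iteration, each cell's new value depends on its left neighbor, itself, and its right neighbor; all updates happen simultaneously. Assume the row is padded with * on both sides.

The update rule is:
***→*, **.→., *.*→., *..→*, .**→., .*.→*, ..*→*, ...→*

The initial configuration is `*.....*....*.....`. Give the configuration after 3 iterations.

**.**************

.****************
..***************
**.**************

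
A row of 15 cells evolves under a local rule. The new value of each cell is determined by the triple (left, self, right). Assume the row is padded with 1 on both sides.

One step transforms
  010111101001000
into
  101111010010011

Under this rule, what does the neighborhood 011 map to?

At position 3 the neighborhood is 011; the next row has 1 there.

1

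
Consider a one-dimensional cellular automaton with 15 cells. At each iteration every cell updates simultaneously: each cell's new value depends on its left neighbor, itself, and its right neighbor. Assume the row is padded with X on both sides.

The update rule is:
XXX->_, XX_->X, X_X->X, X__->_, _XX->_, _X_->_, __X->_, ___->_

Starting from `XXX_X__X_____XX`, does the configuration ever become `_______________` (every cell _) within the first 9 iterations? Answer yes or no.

yes

__XX___________
___X___________
_______________
all cells are _ at iteration 3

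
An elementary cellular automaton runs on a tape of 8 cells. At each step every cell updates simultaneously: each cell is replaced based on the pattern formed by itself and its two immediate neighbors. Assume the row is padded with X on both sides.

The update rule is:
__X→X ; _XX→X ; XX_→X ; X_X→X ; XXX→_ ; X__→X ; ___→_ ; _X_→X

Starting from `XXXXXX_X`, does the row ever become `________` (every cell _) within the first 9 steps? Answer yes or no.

_____XXX
X___XX__
XX_XXXXX
_XXX____
XX_XX__X
_XXXXXXX
XX______
_XX____X
XXXX__XX
step 9 is XXXX__XX, still not uniform _

no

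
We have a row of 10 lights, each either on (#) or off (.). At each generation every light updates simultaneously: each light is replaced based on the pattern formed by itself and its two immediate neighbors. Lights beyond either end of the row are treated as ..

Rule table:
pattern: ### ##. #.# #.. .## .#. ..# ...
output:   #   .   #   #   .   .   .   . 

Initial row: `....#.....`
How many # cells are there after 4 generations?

generation 1: .....#....
generation 2: ......#...
generation 3: .......#..
generation 4: ........#.
count of #: 1

1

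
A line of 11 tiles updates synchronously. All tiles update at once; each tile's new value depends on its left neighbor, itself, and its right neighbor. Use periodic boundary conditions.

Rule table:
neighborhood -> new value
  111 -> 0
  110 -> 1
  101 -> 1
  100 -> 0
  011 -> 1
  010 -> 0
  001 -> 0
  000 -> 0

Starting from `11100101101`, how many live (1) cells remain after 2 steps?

2

00100011111
00000010001
count of 1: 2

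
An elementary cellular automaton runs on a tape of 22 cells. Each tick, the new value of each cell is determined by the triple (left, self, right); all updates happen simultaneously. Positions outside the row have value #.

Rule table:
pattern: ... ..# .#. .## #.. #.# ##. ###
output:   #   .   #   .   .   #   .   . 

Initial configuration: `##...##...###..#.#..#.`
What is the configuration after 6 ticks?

tick 1: ...#....#......###..##
tick 2: .#.#.##.#.####........
tick 3: #####..###.....######.
tick 4: ...........###.......#
tick 5: .#########.....#####..
tick 6: #..........###........

#..........###........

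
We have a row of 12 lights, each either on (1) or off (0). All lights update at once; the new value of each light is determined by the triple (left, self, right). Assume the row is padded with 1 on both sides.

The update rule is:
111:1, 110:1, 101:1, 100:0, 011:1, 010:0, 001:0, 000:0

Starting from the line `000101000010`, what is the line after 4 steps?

000010000001
000000000001
000000000001  (fixed point — unchanged through step 4)

000000000001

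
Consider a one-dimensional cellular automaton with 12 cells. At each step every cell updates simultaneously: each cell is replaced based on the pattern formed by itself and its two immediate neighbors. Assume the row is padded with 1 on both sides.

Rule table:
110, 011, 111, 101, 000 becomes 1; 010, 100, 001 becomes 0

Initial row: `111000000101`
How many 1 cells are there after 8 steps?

10

111011110011
111111110011
111111110011  (fixed point — unchanged through step 8)
count of 1: 10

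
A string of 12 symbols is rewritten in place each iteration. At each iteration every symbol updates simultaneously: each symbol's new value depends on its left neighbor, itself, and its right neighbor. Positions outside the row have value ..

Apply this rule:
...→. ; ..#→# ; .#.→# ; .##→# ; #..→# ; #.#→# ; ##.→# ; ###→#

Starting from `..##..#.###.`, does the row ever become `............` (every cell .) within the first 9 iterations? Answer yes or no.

iteration 1: .###########
iteration 2: ############
iteration 3: ############  (fixed point — unchanged through iteration 9)
iteration 9 is ############, still not uniform .

no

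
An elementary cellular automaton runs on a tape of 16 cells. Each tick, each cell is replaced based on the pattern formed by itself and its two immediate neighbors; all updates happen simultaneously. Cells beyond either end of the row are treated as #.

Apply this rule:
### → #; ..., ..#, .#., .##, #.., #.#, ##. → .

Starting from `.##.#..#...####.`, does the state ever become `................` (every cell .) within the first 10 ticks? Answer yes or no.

tick 1: ............##..
tick 2: ................
all cells are . at tick 2

yes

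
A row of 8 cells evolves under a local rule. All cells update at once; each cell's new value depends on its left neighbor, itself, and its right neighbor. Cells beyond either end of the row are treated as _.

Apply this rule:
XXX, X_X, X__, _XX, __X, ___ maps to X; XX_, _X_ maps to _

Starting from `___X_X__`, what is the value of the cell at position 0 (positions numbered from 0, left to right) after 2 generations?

X

XXX_X_XX
XX_X_XX_
position 0 holds X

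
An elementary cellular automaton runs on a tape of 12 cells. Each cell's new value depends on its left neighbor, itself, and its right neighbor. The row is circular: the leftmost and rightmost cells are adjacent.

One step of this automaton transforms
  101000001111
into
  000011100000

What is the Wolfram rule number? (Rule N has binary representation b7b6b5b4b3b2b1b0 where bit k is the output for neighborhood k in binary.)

position 9: 111 → 0  (bit 7 = 0)
position 0: 110 → 0  (bit 6 = 0)
position 1: 101 → 0  (bit 5 = 0)
position 3: 100 → 0  (bit 4 = 0)
position 8: 011 → 0  (bit 3 = 0)
position 2: 010 → 0  (bit 2 = 0)
position 7: 001 → 0  (bit 1 = 0)
position 4: 000 → 1  (bit 0 = 1)
bits b7..b0 = 00000001 = 1

1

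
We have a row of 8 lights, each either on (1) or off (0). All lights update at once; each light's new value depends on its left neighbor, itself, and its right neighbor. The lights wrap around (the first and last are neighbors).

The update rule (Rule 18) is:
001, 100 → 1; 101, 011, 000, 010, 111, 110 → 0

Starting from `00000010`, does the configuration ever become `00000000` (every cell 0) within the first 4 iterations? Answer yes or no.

iteration 1: 00000101
iteration 2: 10001000
iteration 3: 01010101
iteration 4: 00000000
all cells are 0 at iteration 4

yes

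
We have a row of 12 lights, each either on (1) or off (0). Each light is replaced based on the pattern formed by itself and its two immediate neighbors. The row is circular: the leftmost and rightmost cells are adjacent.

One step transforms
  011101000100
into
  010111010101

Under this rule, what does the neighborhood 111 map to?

At position 2 the neighborhood is 111; the next row has 0 there.

0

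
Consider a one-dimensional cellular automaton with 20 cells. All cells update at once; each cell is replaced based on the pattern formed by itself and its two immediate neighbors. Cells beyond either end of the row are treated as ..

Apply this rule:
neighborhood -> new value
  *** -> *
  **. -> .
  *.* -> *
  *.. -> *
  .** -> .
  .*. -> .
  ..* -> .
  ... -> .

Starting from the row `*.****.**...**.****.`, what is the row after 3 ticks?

.*.**.*..*....*.**.*
..*..*.*..*....*..*.
...*..*.*..*....*..*

...*..*.*..*....*..*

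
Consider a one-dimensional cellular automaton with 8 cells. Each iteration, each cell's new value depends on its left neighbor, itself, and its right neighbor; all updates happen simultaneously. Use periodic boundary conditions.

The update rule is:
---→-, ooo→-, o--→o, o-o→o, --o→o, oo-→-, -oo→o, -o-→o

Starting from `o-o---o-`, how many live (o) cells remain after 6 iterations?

5

oooo-ooo
----oo--
---oo-o-
--oo-ooo
ooo-oo--
o--oo-oo
count of o: 5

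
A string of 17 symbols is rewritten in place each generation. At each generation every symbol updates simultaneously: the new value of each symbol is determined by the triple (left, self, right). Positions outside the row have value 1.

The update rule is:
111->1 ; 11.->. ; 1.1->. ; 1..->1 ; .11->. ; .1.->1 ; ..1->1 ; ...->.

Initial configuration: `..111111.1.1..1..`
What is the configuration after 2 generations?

generation 1: 11.1111..1.111111
generation 2: 1...11.111..11111

1...11.111..11111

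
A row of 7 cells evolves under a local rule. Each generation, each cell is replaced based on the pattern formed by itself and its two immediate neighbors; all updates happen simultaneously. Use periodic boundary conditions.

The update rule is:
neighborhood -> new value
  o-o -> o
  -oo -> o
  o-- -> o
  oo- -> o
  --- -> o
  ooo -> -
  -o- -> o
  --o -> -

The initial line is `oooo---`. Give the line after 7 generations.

o--ooo-
oo-o-oo
-ooooo-
-o---oo
oooo-oo
---ooo-
oo-o-oo

oo-o-oo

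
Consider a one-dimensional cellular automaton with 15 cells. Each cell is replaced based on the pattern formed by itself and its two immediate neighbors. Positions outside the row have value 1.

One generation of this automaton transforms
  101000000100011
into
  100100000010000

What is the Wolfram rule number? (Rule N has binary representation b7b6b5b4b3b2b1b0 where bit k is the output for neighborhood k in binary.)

position 14: 111 → 0  (bit 7 = 0)
position 0: 110 → 1  (bit 6 = 1)
position 1: 101 → 0  (bit 5 = 0)
position 3: 100 → 1  (bit 4 = 1)
position 13: 011 → 0  (bit 3 = 0)
position 2: 010 → 0  (bit 2 = 0)
position 8: 001 → 0  (bit 1 = 0)
position 4: 000 → 0  (bit 0 = 0)
bits b7..b0 = 01010000 = 80

80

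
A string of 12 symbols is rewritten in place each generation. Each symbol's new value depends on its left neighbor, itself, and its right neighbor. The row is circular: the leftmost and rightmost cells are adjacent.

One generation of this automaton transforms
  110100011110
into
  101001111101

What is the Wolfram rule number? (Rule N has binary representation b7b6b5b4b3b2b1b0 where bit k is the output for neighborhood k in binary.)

position 8: 111 → 1  (bit 7 = 1)
position 1: 110 → 0  (bit 6 = 0)
position 2: 101 → 1  (bit 5 = 1)
position 4: 100 → 0  (bit 4 = 0)
position 0: 011 → 1  (bit 3 = 1)
position 3: 010 → 0  (bit 2 = 0)
position 6: 001 → 1  (bit 1 = 1)
position 5: 000 → 1  (bit 0 = 1)
bits b7..b0 = 10101011 = 171

171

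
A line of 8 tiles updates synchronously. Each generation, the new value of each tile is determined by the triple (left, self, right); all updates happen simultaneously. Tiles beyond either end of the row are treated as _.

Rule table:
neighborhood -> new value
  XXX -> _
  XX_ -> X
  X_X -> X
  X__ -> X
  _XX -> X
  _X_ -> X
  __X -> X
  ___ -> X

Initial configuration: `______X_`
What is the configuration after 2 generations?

X______X

generation 1: XXXXXXXX
generation 2: X______X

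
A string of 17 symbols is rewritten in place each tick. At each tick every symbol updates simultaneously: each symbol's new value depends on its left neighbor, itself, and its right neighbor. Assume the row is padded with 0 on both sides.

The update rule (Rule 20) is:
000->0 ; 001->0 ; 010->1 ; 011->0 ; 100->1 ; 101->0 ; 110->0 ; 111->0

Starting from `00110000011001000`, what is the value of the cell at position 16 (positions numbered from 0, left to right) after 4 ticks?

00001000000101100
00001100000100010
00000010000110011
00000011000001000
position 16 holds 0

0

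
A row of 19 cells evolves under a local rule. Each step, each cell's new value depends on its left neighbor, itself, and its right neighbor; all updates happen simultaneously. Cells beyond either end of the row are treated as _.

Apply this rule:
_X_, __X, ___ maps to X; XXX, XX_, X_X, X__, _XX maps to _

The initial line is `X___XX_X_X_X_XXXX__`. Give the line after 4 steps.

step 1: X_XX___X_X_X______X
step 2: X____XXX_X_X_XXXXXX
step 3: X_XXX____X_X_______
step 4: X_____XXXX_X_XXXXXX

X_____XXXX_X_XXXXXX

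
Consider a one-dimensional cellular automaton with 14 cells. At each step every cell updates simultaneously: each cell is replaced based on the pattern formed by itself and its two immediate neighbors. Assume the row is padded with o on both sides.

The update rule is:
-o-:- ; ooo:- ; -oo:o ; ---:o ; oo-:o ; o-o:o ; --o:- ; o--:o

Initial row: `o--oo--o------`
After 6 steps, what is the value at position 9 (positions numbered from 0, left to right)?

oo-ooo--ooooo-
-ooo-oo-o---oo
oo-ooooo-oo-o-
-ooo---ooooo-o
oo-ooo-o---ooo
-ooo-oo-oo-o--
position 9 holds o

o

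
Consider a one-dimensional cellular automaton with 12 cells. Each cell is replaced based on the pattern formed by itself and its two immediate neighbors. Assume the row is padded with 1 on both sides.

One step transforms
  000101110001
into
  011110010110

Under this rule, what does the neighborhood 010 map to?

1

At position 3 the neighborhood is 010; the next row has 1 there.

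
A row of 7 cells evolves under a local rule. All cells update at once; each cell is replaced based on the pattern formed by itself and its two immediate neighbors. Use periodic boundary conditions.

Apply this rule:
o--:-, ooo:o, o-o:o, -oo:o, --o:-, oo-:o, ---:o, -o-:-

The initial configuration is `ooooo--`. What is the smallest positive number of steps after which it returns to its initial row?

1

ooooo--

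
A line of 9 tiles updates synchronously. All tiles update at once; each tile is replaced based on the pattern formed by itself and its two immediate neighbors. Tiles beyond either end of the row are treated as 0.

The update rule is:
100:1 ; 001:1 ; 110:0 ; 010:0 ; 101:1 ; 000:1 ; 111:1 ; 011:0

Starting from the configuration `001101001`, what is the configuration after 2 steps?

110010110
001101001

001101001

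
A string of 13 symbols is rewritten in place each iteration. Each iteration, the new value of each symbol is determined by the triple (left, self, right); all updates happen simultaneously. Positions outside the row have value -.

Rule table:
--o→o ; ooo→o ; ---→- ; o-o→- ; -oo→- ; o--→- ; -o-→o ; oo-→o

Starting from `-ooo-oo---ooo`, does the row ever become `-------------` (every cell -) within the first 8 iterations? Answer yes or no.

iteration 1: o-oo--o--o-oo
iteration 2: o--o-oo-oo--o
iteration 3: o-oo--o--o-oo  (repeats iteration 1; period 2)
iteration 8: o--o-oo-oo--o
iteration 8 is o--o-oo-oo--o, still not uniform -

no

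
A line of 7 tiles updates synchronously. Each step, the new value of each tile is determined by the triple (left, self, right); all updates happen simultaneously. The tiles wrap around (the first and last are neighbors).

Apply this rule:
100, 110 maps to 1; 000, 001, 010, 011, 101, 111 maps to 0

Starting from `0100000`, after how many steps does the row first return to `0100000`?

7

step 1: 0010000
step 2: 0001000
step 3: 0000100
step 4: 0000010
step 5: 0000001
step 6: 1000000
step 7: 0100000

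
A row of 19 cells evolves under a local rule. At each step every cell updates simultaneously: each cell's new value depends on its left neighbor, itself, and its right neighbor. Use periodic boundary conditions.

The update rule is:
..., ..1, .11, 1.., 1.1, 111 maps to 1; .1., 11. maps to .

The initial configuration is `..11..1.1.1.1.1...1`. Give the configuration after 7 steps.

111.11.1.1.1.1.111.
11.11.1.1.1.1.111.1
1.11.1.1.1.1.111.11
.11.1.1.1.1.111.111
11.1.1.1.1.111.111.
1.1.1.1.1.111.111.1
.1.1.1.1.111.111.11

.1.1.1.1.111.111.11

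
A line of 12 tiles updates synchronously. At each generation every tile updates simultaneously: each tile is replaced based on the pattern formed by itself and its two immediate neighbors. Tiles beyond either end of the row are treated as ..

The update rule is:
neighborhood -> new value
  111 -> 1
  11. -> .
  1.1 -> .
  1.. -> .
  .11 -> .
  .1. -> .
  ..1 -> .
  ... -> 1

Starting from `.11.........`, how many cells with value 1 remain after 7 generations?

....11111111
111..111111.
.1....1111..
...11..11..1
11..........
...111111111
11..1111111.
count of 1: 9

9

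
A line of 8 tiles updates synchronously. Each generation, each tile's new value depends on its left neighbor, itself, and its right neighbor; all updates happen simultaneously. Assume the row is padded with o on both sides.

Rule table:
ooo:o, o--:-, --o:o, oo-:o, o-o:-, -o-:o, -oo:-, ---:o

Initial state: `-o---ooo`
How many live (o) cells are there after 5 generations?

4

-o-oo-oo
-o--o--o
-o-oo-o-
-o--o-o-
-o-oo-o-
count of o: 4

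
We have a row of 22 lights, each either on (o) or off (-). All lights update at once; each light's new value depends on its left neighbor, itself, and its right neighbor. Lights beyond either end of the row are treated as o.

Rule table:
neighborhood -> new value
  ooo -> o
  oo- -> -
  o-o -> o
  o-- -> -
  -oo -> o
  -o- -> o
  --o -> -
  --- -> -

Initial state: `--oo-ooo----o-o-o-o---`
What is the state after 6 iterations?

--o-ooo-----ooooooo---
--oooo------oooooo----
--ooo-------ooooo-----
--oo--------oooo------
--o---------ooo-------
--o---------oo--------

--o---------oo--------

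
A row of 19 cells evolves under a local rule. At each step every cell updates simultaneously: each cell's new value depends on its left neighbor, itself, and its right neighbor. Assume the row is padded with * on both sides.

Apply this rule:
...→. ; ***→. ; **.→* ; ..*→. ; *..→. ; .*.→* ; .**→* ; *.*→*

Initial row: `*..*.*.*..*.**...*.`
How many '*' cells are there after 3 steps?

*..*****..****...**
*..*...*..*..*...*.
*..*...*..*..*...**
count of *: 7

7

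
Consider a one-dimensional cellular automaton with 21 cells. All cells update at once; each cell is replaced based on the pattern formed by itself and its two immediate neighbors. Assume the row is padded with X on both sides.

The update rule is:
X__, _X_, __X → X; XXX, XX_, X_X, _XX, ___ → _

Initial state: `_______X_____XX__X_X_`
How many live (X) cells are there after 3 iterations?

iteration 1: X_____XXX___X__XXX_X_
iteration 2: _X___X___X_XXXX____X_
iteration 3: _XX_XXX_XX_____X__XX_
count of X: 10

10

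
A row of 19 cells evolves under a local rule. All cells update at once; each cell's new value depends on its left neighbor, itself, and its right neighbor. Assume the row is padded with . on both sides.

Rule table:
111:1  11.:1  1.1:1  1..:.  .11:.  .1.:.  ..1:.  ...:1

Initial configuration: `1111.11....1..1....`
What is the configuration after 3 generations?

1..1111.1.1.111...1

generation 1: .1111.1.11......111
generation 2: ..1111.1.1.1111..11
generation 3: 1..1111.1.1.111...1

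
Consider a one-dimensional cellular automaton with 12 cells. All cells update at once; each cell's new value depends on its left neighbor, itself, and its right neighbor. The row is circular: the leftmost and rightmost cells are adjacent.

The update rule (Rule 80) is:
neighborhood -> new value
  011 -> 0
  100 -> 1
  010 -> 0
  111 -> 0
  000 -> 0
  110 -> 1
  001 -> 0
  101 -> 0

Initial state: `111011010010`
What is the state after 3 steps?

001001001000
000100100100
000010010010

000010010010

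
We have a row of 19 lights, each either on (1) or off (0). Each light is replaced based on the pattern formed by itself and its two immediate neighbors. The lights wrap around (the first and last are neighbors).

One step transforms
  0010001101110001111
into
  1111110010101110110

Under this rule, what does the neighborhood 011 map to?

At position 6 the neighborhood is 011; the next row has 0 there.

0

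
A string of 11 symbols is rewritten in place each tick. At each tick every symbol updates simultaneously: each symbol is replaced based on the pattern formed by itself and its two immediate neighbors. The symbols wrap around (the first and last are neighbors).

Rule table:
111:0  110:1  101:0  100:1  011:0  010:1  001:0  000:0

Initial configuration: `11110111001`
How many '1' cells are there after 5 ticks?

4

00010001100
00011000110
00001100011
10000110001
11000011000
count of 1: 4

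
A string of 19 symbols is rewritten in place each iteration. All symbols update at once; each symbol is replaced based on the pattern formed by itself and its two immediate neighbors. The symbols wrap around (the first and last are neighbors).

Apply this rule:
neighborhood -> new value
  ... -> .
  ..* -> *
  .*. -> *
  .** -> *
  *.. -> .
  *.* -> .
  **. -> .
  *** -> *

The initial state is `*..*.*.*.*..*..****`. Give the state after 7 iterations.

..**.*.*.*.**.*****
.**..*.*.*.*..****.
**..**.*.*.*.****..
*..**..*.*.*.***..*
..**..**.*.*.**..**
.**..**..*.*.*..**.
**..**..**.*.*.**..

**..**..**.*.*.**..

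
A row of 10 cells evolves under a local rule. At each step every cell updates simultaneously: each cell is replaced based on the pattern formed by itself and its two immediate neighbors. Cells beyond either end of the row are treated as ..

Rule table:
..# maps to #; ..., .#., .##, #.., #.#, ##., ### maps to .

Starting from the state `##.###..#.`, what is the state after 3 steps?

.....#....

step 1: .......#..
step 2: ......#...
step 3: .....#....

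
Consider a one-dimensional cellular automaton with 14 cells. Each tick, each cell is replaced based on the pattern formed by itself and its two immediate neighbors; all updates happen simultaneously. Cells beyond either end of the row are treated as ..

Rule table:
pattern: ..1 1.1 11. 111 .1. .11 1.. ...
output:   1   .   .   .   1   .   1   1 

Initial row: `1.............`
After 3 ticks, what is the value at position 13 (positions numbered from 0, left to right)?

1

11111111111111
..............
11111111111111
position 13 holds 1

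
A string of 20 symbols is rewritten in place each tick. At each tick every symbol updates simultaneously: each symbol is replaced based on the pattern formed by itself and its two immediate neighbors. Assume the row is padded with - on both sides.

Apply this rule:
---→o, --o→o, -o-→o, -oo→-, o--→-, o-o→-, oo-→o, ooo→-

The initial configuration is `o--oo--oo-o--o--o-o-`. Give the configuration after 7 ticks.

tick 1: o-o-o-o-o-o-oo-oo-o-
tick 2: o-o-o-o-o-o--o--o-o-
tick 3: o-o-o-o-o-o-oo-oo-o-  (repeats tick 1; period 2)
tick 7: o-o-o-o-o-o-oo-oo-o-

o-o-o-o-o-o-oo-oo-o-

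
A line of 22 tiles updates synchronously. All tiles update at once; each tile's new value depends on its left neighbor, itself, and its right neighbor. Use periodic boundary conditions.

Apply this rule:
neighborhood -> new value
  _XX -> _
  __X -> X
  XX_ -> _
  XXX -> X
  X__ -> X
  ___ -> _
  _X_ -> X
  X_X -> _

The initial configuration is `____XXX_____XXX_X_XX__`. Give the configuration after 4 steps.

__X_XXX______X_X_X_XX_

step 1: ___X_X_X___X_X__X___X_
step 2: __XX_X_XX_XX_XXXXX_XXX
step 3: XX___X________XXX___X_
step 4: __X_XXX______X_X_X_XX_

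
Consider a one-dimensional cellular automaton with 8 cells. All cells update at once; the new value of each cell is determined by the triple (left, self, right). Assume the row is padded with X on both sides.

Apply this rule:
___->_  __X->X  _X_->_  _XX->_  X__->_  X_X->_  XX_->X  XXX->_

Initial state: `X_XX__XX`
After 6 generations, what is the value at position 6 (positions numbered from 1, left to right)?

generation 1: X__X_X__
generation 2: X_X____X
generation 3: X_____X_
generation 4: X____X__
generation 5: X___X__X
generation 6: X__X__X_
position 6 holds _

_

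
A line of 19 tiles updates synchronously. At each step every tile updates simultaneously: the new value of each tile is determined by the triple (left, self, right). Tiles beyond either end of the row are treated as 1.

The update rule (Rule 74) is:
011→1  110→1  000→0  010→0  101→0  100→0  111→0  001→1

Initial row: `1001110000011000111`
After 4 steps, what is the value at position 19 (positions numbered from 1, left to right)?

1

step 1: 1011010000111001100
step 2: 1011000001101011101
step 3: 1011000011100010101
step 4: 1011000110100100001
position 19 holds 1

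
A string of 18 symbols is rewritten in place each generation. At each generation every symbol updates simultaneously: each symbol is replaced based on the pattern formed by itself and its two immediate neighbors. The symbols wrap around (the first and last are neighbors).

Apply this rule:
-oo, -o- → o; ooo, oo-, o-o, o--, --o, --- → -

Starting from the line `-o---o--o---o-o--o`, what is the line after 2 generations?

-o---o--o---o-o--o

generation 1: -o---o--o---o-o--o  (fixed point — unchanged through generation 2)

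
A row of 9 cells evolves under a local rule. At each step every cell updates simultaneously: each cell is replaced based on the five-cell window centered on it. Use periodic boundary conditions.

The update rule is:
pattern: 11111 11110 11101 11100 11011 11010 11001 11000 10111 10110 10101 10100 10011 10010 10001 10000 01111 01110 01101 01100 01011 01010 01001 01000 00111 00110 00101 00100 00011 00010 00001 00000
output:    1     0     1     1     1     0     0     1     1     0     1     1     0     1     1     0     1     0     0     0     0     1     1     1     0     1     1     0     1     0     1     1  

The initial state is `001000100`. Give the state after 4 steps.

010000010

100110010
110100111
010110011
010000010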